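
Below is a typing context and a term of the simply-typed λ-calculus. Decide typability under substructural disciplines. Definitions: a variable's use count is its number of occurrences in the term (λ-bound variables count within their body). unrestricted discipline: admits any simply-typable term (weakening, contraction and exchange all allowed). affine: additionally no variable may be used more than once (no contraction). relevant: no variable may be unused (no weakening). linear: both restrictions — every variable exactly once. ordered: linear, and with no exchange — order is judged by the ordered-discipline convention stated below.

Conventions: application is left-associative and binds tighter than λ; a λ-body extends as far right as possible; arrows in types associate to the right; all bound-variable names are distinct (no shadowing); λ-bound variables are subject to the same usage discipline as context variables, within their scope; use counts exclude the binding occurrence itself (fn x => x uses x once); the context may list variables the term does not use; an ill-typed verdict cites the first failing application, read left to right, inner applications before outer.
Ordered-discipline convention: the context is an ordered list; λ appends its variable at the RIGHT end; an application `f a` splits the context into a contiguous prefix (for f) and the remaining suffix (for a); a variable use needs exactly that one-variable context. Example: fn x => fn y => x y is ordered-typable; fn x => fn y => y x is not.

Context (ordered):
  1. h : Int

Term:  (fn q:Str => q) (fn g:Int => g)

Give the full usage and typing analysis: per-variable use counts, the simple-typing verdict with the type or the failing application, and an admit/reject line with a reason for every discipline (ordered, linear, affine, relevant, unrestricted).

counts: h=0, q [bound]=1, g [bound]=1
use order (left to right): q, g
typing: ill-typed: an argument Int → Int mismatches the expected Str
ordered: ✗ — fails simple typing
linear: ✗ — a type mismatch blocks all five
affine: ✗ — the type mismatch rejects it
relevant: ✗ — not simply typable
unrestricted: ✗ — fails simple typing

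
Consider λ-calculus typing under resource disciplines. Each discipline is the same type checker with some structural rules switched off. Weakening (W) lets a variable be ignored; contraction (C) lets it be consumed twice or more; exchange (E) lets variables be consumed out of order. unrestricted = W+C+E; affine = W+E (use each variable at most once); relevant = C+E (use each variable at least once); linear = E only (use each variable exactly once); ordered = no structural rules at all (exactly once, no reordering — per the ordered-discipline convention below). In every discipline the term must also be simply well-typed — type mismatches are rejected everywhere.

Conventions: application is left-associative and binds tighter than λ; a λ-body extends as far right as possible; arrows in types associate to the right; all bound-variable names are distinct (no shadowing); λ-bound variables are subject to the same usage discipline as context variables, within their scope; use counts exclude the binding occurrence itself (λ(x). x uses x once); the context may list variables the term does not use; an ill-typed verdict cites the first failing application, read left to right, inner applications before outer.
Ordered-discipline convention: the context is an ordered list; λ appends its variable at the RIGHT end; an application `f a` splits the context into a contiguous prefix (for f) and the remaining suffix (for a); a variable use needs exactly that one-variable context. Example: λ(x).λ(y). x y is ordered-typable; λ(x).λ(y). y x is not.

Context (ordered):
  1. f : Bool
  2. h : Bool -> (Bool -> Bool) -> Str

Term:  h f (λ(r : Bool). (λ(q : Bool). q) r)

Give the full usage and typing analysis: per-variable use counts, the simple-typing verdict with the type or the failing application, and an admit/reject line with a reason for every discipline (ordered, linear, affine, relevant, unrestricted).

use counts: f ×1; h ×1; r [bound] ×1; q [bound] ×1
use order (left to right): h, f, q, r
typing: the term checks, with type Str
ordered: ✗, no contiguous prefix/suffix split fits h, f, q, r
linear: ✓, f, h, r, q: one use apiece
affine: ✓, f, h, r, q: no repeats, contraction unneeded
relevant: ✓, every one of f, h, r, q appears
unrestricted: ✓, simply typable at Str; W, C, E all held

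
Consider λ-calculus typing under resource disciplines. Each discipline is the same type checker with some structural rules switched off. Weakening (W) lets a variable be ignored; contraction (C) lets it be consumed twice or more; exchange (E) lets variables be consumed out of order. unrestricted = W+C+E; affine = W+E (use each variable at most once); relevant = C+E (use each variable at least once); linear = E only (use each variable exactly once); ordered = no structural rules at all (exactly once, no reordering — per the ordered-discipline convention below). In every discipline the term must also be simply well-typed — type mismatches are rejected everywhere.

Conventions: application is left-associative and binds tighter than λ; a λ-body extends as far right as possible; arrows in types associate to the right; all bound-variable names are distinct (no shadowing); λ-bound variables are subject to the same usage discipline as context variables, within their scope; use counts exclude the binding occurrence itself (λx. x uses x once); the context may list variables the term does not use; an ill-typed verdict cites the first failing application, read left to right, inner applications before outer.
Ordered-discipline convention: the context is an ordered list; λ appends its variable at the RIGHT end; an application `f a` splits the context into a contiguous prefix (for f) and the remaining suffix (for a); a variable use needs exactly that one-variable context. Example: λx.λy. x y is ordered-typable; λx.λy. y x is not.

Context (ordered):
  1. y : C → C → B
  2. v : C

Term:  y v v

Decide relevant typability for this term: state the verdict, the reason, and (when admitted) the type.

yes — y, v: all used, weakening unneeded; term : B
variable uses: y: 1×, v: 2×
uses in reading order: y, v, v
typing: ✓ — B
across the five disciplines: ordered ✗ · linear ✗ · affine ✗ · relevant ✓ · unrestricted ✓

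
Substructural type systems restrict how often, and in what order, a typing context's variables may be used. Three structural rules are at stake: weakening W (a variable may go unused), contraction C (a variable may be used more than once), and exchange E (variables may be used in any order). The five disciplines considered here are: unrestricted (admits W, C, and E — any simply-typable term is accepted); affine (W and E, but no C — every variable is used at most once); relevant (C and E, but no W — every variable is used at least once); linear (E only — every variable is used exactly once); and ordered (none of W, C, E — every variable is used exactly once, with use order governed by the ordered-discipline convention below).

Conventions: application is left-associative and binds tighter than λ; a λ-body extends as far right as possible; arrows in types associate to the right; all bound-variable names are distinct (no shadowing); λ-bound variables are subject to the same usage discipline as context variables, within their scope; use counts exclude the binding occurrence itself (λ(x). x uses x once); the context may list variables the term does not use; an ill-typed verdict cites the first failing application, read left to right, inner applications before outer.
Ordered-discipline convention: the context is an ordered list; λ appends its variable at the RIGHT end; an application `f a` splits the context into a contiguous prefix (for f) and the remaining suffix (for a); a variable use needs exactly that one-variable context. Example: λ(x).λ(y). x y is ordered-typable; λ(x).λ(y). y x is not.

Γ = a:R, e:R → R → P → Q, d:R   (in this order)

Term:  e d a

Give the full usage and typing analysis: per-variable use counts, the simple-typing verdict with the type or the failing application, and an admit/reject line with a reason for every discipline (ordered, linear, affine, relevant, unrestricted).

use counts: a: 1×, e: 1×, d: 1×
use order (left to right): e, d, a
typing: ✓ — P → Q
ordered: ✗ — no contiguous prefix/suffix split fits e, d, a
linear: ✓ — each of a, e, d used exactly once
affine: ✓ — a, e, d: no repeats, contraction unneeded
relevant: ✓ — at least one use each (a, e, d)
unrestricted: ✓ — type-checks (P → Q) and nothing is barred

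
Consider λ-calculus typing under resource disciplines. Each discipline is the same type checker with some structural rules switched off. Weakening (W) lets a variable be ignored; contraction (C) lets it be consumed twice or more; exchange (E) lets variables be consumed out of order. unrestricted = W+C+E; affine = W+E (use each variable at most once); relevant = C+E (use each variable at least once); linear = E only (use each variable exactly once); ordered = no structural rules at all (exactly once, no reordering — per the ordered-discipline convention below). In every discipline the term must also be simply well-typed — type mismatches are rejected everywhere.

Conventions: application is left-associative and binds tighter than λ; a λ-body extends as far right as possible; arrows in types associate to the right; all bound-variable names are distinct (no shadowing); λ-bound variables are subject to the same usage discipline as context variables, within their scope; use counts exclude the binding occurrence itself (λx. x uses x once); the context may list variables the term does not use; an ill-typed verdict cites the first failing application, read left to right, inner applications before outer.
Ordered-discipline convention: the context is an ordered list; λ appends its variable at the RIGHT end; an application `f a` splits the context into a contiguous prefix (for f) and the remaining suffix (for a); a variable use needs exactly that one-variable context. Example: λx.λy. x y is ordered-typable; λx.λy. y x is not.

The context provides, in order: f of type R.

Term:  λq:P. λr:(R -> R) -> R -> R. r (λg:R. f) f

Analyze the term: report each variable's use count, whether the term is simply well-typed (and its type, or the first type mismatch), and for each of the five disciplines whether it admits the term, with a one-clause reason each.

counts: f ×2, q (bound) ×0, r (bound) ×1, g (bound) ×0
left-to-right use order: r, f, f
typing: well-typed at P -> ((R -> R) -> R -> R) -> R
ordered: ✗ — repeated use of f ×2; unused: q, g — weakening required
linear: ✗ — repeated use of f ×2; unused: q, g — weakening required
affine: ✗ — repeated use of f ×2
relevant: ✗ — unused: q, g — weakening required
unrestricted: ✓ — type-checks (P -> ((R -> R) -> R -> R) -> R) and nothing is barred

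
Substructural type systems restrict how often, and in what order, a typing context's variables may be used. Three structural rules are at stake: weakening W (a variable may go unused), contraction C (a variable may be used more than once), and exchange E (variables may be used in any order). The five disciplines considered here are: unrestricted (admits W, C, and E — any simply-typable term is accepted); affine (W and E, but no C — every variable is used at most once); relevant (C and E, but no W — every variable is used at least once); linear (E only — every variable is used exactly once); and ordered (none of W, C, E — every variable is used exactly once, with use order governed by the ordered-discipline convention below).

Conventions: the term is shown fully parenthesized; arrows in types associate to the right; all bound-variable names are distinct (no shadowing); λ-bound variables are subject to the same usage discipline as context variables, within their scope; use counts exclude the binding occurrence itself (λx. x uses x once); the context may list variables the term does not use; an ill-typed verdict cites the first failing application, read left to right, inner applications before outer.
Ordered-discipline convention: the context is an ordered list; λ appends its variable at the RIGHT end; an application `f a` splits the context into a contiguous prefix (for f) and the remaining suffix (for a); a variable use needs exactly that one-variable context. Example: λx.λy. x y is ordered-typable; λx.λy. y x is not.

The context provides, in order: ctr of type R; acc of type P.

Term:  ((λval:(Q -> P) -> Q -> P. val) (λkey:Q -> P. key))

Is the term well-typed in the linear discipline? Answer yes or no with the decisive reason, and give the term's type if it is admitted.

no — unused: ctr, acc — weakening required
counts: ctr=0, acc=0, val [bound]=1, key [bound]=1
use order (left to right): val, key
typing: well-typed at (Q -> P) -> Q -> P
summary: ordered ✗ · linear ✗ · affine ✓ · relevant ✗ · unrestricted ✓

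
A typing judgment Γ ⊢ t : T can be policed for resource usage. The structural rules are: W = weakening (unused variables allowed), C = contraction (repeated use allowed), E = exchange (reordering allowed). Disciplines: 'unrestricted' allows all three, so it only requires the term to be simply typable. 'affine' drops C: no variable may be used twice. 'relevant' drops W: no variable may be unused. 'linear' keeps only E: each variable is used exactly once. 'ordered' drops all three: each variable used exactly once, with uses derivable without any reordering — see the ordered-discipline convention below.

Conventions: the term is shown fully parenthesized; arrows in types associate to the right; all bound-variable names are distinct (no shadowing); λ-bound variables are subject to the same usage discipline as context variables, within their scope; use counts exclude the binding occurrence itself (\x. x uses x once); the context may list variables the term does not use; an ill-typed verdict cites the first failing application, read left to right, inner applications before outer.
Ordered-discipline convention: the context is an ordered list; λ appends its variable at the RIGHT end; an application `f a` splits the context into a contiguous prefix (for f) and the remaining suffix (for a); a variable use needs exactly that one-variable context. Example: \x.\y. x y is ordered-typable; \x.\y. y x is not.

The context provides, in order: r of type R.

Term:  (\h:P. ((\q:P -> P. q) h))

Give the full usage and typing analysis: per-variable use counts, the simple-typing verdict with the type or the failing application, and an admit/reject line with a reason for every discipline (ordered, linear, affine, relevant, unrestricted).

use counts: r ×0, h (λ-bound) ×1, q (λ-bound) ×1
order of uses: q, h
typing: ill-typed: an argument P mismatches the expected P -> P
ordered ✗ (the type mismatch rejects it)
linear ✗ (not simply typable)
affine ✗ (fails simple typing)
relevant ✗ (a type mismatch blocks all five)
unrestricted ✗ (the type mismatch rejects it)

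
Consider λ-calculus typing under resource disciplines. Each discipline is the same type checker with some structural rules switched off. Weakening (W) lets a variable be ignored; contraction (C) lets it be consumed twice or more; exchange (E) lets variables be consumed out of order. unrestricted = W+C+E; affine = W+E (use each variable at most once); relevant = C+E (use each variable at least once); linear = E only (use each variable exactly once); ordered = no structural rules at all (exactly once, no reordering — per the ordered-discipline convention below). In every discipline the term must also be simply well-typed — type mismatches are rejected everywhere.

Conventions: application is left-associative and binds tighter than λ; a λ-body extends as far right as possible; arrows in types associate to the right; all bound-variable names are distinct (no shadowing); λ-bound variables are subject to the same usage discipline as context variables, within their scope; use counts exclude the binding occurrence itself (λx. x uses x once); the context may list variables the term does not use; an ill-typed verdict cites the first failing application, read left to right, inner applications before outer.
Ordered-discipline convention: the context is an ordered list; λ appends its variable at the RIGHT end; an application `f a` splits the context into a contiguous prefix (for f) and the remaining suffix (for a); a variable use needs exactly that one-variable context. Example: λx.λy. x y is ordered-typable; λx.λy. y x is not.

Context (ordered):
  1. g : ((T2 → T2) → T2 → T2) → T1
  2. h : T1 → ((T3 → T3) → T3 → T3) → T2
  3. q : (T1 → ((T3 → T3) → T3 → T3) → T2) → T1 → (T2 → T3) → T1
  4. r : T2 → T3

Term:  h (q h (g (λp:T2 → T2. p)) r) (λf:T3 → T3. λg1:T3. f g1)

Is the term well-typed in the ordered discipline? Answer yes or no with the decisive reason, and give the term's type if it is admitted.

no — repeated use of h ×2
variable uses: g ×1, h ×2, q ×1, r ×1, p (λ-bound) ×1, f (λ-bound) ×1, g1 (λ-bound) ×1
left-to-right use order: h, q, h, g, p, r, f, g1
typing: well-typed — term : T2
across the five disciplines: ordered ✗; linear ✗; affine ✗; relevant ✓; unrestricted ✓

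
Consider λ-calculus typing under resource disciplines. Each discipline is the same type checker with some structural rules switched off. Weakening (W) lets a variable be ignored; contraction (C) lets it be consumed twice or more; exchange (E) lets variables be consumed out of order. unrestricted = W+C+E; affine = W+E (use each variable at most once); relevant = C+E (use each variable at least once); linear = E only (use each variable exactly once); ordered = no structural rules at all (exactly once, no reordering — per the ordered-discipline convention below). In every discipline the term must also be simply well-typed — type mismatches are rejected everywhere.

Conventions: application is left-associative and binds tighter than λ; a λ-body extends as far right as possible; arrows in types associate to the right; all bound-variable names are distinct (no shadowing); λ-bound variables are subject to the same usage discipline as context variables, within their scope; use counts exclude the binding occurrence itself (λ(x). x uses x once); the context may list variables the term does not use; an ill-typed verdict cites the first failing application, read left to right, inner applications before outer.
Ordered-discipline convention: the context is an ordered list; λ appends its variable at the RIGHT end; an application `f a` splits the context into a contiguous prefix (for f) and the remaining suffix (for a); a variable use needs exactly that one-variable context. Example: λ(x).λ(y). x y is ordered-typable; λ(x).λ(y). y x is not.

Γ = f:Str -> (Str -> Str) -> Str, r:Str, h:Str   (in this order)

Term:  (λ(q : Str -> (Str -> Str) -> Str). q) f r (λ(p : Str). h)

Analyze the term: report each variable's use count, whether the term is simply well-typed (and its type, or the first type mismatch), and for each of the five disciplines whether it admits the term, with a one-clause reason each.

use counts: f: 1, r: 1, h: 1, q (λ-bound): 1, p (λ-bound): 0
uses in reading order: q, f, r, h
typing: ✓ — Str
ordered: ✗, needs weakening: p unused
linear: ✗, needs weakening: p unused
affine: ✓, f, r, h, q, p: no repeats, contraction unneeded
relevant: ✗, needs weakening: p unused
unrestricted: ✓, type-checks (Str) and nothing is barred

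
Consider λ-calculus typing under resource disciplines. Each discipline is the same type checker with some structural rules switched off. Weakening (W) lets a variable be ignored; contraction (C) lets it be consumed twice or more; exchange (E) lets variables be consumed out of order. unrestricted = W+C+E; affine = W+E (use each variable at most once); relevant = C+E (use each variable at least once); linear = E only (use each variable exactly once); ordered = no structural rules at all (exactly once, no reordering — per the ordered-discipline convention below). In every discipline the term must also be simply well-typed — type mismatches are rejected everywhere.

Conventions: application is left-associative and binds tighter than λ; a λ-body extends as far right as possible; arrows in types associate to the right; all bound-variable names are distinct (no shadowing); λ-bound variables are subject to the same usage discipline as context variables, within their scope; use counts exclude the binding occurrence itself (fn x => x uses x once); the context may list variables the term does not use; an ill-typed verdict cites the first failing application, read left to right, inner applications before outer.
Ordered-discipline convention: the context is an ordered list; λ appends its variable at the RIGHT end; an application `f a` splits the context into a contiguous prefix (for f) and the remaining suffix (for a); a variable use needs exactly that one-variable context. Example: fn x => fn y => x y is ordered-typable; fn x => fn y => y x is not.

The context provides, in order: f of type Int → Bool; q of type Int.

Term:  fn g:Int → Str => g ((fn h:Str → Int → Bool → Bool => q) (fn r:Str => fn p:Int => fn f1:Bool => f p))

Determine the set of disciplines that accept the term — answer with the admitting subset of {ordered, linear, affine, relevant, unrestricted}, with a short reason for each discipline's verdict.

accepted by: affine, unrestricted
variable uses: f: 1; q: 1; g [bound]: 1; h [bound]: 0; r [bound]: 0; p [bound]: 1; f1 [bound]: 0
left-to-right use order: g, q, f, p
typing: well-typed — term : (Int → Str) → Str
ordered ✗ (unused: h, r, f1 — weakening required)
linear ✗ (unused: h, r, f1 — weakening required)
affine ✓ (f, q, g, h, r, p, f1: no repeats, contraction unneeded)
relevant ✗ (unused: h, r, f1 — weakening required)
unrestricted ✓ (simply typable at (Int → Str) → Str; W, C, E all held)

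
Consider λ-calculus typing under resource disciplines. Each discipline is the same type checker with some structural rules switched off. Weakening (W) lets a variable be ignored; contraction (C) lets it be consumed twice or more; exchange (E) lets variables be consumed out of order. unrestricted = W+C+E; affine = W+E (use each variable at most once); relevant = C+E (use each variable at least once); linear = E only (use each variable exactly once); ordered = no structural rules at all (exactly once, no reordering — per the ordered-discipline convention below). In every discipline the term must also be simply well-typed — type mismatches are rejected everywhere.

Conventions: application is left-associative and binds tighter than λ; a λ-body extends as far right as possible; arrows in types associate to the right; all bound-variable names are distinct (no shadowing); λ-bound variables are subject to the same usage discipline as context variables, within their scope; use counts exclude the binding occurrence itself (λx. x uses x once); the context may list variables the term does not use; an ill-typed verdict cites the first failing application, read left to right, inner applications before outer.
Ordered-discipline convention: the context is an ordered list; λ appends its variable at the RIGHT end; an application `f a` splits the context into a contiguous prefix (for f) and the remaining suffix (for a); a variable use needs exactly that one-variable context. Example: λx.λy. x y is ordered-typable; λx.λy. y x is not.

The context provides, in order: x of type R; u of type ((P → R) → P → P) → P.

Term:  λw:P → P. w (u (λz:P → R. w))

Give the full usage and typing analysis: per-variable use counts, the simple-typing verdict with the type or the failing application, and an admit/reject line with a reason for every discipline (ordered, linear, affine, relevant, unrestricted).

variable uses: x: 0, u: 1, w (λ-bound): 2, z (λ-bound): 0
order of uses: w, u, w
typing: well-typed at (P → P) → P
ordered: ✗ — w ×2 used more than once (contraction); needs weakening: x, z unused
linear: ✗ — w ×2 used more than once (contraction); needs weakening: x, z unused
affine: ✗ — w ×2 used more than once (contraction)
relevant: ✗ — needs weakening: x, z unused
unrestricted: ✓ — type-checks ((P → P) → P) and nothing is barred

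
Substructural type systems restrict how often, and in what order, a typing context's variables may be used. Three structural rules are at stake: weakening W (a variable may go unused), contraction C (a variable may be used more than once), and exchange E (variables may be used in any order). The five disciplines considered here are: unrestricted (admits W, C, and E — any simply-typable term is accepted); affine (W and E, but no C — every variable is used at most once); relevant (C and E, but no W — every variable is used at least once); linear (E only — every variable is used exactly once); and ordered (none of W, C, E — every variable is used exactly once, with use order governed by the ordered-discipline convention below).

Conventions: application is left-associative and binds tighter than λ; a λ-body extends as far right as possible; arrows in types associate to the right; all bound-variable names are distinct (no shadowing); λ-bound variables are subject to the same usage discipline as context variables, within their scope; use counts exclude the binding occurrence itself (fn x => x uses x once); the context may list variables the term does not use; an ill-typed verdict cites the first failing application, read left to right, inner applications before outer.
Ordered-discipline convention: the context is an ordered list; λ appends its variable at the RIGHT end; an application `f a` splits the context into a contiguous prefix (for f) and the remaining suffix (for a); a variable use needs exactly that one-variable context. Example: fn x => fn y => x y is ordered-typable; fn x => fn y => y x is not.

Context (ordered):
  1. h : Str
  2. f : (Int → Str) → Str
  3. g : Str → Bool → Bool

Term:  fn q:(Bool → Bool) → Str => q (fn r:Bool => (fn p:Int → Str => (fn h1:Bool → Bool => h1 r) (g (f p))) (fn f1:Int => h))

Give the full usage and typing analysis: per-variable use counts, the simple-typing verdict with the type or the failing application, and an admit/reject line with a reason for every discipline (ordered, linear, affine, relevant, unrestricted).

use counts: h ×1, f ×1, g ×1, q [bound] ×1, r [bound] ×1, p [bound] ×1, h1 [bound] ×1, f1 [bound] ×0
left-to-right use order: q, h1, r, g, f, p, h
typing: ✓ — ((Bool → Bool) → Str) → Str
ordered: ✗ — needs weakening: f1 unused
linear: ✗ — needs weakening: f1 unused
affine: ✓ — h, f, g, q, r, p, h1, f1: no repeats, contraction unneeded
relevant: ✗ — needs weakening: f1 unused
unrestricted: ✓ — well-typed at ((Bool → Bool) → Str) → Str; no restrictions here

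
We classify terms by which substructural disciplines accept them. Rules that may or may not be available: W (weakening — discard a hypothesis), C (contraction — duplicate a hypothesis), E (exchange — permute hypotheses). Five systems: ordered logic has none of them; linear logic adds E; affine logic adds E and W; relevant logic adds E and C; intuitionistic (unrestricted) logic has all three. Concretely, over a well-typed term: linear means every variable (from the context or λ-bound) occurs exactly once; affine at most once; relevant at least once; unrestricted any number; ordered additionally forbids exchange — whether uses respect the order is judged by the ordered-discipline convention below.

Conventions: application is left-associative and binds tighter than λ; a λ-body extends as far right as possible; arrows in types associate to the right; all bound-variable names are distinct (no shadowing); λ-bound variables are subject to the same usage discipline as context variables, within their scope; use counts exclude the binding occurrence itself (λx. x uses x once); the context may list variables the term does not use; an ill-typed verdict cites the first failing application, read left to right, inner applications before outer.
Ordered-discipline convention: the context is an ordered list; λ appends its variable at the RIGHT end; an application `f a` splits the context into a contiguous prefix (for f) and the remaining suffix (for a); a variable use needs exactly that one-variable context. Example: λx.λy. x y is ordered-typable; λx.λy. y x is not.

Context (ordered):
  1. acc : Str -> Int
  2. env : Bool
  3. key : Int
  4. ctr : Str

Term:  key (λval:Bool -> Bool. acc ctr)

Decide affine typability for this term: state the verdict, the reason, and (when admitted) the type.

no — the type mismatch rejects it
variable uses: acc: 1, env: 0, key: 1, ctr: 1, val [bound]: 0
uses in reading order: key, acc, ctr
typing: ill-typed: non-function type Int applied to an argument
per-discipline verdicts: ordered ✗ · linear ✗ · affine ✗ · relevant ✗ · unrestricted ✗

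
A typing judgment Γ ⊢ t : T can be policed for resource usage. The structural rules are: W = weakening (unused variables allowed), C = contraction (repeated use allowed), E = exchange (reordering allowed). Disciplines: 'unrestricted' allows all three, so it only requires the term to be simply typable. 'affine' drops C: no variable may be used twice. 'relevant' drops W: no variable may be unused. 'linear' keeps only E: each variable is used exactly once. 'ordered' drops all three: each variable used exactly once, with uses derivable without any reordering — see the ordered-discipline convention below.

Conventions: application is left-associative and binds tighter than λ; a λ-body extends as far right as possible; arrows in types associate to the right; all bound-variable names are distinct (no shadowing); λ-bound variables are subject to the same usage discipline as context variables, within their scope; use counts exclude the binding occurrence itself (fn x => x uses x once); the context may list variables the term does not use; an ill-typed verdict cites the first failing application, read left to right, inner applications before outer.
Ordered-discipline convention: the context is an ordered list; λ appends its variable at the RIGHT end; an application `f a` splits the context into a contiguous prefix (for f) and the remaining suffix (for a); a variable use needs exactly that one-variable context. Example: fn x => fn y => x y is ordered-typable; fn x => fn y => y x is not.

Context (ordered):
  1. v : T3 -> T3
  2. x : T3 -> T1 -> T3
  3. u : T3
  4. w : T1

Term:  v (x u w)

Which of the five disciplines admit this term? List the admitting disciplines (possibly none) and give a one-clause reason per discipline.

accepted by: ordered, linear, affine, relevant, unrestricted
counts: v: 1×; x: 1×; u: 1×; w: 1×
order of uses: v, x, u, w
typing: the term checks, with type T3
ordered: ✓, single-use (v, x, u, w), ordered derivation ok
linear: ✓, each of v, x, u, w used exactly once
affine: ✓, v, x, u, w: no repeats, contraction unneeded
relevant: ✓, v, x, u, w: all used, weakening unneeded
unrestricted: ✓, type-checks (T3) and nothing is barred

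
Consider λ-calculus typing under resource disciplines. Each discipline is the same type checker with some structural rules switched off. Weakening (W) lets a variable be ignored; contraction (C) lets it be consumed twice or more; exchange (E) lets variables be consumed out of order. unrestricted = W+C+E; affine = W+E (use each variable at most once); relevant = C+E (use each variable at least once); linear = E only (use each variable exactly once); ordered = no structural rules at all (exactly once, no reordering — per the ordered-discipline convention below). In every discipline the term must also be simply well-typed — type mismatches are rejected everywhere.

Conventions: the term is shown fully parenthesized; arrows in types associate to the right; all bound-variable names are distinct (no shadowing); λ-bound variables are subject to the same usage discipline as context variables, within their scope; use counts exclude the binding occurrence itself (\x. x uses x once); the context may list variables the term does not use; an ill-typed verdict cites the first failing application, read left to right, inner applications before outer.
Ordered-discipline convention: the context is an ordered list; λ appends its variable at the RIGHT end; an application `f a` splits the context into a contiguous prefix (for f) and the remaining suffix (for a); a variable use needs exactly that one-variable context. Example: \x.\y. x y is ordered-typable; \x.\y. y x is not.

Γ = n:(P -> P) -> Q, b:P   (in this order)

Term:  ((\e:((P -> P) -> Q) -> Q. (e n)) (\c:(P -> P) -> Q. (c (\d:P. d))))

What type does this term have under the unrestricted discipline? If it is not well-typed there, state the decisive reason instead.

term : Q
variable uses: n: 1; b: 0; e (bound): 1; c (bound): 1; d (bound): 1
uses in reading order: e, n, c, d
typing: the term checks, with type Q
summary: ordered ✗ | linear ✗ | affine ✓ | relevant ✗ | unrestricted ✓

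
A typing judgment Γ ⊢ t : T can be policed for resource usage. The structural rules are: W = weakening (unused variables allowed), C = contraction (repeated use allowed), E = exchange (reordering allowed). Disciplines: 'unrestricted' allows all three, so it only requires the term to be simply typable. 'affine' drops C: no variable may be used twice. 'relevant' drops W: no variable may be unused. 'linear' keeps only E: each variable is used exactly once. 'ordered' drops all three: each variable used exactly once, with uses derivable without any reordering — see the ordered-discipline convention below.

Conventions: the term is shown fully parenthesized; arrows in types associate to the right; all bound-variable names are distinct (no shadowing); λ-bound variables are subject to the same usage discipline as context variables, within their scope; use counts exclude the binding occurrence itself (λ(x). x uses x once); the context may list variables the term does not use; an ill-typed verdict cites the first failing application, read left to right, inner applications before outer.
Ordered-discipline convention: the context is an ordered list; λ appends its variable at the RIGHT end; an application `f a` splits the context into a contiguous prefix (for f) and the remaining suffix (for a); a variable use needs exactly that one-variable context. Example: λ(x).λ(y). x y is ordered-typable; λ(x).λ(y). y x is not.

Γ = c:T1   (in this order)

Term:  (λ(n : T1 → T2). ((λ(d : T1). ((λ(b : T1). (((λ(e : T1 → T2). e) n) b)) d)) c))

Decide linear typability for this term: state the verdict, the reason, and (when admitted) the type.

yes — c, n, d, b, e: one use apiece; term : (T1 → T2) → T2
usage: c ×1, n (bound) ×1, d (bound) ×1, b (bound) ×1, e (bound) ×1
use order (left to right): e, n, b, d, c
typing: well-typed — term : (T1 → T2) → T2
across the five disciplines: ordered ✗; linear ✓; affine ✓; relevant ✓; unrestricted ✓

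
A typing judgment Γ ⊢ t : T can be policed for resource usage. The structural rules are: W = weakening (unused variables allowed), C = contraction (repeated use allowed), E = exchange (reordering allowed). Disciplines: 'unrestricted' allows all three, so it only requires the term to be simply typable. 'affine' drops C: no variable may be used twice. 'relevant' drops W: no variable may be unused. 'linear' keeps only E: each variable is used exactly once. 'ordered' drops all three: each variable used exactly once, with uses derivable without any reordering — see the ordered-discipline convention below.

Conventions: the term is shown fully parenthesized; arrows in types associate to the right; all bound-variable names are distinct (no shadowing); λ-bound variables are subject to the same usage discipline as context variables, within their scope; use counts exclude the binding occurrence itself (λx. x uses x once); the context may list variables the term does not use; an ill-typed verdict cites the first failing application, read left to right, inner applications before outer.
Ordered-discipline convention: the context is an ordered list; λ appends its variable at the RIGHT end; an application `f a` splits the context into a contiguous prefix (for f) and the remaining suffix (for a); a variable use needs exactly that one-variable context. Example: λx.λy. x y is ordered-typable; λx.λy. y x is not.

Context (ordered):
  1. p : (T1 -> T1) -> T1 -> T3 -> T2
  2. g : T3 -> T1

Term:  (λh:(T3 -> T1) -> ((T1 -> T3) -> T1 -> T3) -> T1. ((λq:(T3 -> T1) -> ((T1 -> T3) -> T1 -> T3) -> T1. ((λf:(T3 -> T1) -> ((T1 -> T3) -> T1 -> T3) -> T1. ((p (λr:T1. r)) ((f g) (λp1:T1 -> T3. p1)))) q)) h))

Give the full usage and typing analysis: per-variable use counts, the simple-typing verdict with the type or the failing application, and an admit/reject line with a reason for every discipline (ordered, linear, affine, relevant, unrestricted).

counts: p ×1; g ×1; h (λ-bound) ×1; q (λ-bound) ×1; f (λ-bound) ×1; r (λ-bound) ×1; p1 (λ-bound) ×1
uses in reading order: p, r, f, g, p1, q, h
typing: the term checks, with type ((T3 -> T1) -> ((T1 -> T3) -> T1 -> T3) -> T1) -> T3 -> T2
ordered ✗ (no ordered split (uses run p, r, f, g, p1, q, h))
linear ✓ (each of p, g, h, q, f, r, p1 used exactly once)
affine ✓ (at most one use each (p, g, h, q, f, r, p1))
relevant ✓ (p, g, h, q, f, r, p1: all used, weakening unneeded)
unrestricted ✓ (well-typed at ((T3 -> T1) -> ((T1 -> T3) -> T1 -> T3) -> T1) -> T3 -> T2; no restrictions here)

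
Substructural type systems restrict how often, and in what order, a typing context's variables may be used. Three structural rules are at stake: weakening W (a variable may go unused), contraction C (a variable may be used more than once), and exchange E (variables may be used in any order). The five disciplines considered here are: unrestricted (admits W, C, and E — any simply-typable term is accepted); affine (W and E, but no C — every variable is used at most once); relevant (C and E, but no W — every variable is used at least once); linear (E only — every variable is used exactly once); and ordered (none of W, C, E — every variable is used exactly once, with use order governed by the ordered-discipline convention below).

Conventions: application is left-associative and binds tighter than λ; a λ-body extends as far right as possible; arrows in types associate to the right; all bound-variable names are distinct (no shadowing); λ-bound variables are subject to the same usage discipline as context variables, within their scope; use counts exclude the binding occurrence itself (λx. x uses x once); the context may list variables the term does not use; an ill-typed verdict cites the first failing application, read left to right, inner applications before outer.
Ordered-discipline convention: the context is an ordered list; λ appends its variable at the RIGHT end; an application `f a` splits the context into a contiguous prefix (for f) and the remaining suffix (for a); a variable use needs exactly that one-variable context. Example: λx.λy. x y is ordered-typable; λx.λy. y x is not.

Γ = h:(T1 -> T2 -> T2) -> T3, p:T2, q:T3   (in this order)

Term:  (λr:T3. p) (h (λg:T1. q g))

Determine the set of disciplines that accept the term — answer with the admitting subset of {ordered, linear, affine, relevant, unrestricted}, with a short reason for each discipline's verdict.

admitting disciplines: none
use counts: h: 1, p: 1, q: 1, r (bound): 0, g (bound): 1
uses in reading order: p, h, q, g
typing: ill-typed: can't apply a value of type T3
ordered: ✗, the type mismatch rejects it
linear: ✗, not simply typable
affine: ✗, fails simple typing
relevant: ✗, a type mismatch blocks all five
unrestricted: ✗, the type mismatch rejects it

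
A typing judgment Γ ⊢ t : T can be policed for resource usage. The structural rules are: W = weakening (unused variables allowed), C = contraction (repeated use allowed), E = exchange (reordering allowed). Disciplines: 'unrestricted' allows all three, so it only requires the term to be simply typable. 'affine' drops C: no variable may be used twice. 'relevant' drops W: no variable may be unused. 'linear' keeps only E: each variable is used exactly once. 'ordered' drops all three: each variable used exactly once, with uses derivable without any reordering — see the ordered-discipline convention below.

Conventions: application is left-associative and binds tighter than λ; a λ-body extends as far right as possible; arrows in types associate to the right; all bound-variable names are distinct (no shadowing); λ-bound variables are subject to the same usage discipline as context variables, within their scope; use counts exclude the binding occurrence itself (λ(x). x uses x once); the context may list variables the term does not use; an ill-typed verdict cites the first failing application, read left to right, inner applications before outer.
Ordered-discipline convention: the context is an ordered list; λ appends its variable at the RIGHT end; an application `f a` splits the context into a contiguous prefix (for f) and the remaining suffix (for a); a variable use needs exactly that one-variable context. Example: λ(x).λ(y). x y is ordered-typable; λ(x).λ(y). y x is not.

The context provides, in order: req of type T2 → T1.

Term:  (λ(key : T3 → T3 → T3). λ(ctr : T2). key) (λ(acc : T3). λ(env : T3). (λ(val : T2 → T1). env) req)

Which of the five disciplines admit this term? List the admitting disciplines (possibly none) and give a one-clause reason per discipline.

accepted by: affine, unrestricted
counts: req: 1; key [bound]: 1; ctr [bound]: 0; acc [bound]: 0; env [bound]: 1; val [bound]: 0
order of uses: key, env, req
typing: ✓ — T2 → T3 → T3 → T3
ordered: ✗ — ctr, acc, val left unused
linear: ✗ — ctr, acc, val left unused
affine: ✓ — at most one use each (req, key, ctr, acc, env, val)
relevant: ✗ — ctr, acc, val left unused
unrestricted: ✓ — well-typed at T2 → T3 → T3 → T3; no restrictions here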